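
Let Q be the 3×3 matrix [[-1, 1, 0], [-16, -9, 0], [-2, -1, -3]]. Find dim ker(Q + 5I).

Q + 5I = [[4, 1, 0], [-16, -4, 0], [-2, -1, 2]].
This matrix has rank 2, so its null space has dimension 3 − 2 = 1.

1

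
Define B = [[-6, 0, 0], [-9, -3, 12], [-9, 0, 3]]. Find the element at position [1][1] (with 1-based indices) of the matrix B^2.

Characteristic polynomial: t^3 + 6t^2 - 9t - 54 = (t - 3)(t + 3)(t + 6), so the eigenvalues are -6, -3, 3.
t=3: eigenvector (0, 2, 1).
t=-3: eigenvector (0, 1, 0).
t=-6: eigenvector (1, -1, 1).
P = [[0, 0, 1], [2, 1, -1], [1, 0, 1]], D = diag(3, -3, -6), P⁻¹ = [[-1, 0, 1], [3, 1, -2], [1, 0, 0]].
B² = P·diag(9, 9, 36)·P⁻¹ = [[36, 0, 0], [-27, 9, 0], [27, 0, 9]].
The requested entry is 36.

36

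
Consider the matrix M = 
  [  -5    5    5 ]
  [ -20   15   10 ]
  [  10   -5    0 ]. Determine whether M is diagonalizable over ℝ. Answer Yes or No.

Characteristic polynomial: p(s) = s^3 - 10s^2 + 25s = s(s - 5)^2.
s = 5 has algebraic multiplicity 2; rank(M − 5I) = 1, so geometric multiplicity = 2.
Every eigenvalue has geometric = algebraic multiplicity, so M is diagonalizable.

Yes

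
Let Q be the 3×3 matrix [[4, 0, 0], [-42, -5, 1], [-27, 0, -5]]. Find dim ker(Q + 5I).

Q + 5I = [[9, 0, 0], [-42, 0, 1], [-27, 0, 0]].
This matrix has rank 2, so its null space has dimension 3 − 2 = 1.

1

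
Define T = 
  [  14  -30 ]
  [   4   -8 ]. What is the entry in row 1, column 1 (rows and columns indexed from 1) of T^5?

Characteristic polynomial: r^2 - 6r + 8 = (r - 4)(r - 2), so the eigenvalues are 2, 4.
r=2: eigenvector (-5, -2).
r=4: eigenvector (3, 1).
P = [[-5, 3], [-2, 1]], D = diag(2, 4), P⁻¹ = [[1, -3], [2, -5]].
T⁵ = P·diag(32, 1024)·P⁻¹ = [[5984, -14880], [1984, -4928]].
The requested entry is 5984.

5984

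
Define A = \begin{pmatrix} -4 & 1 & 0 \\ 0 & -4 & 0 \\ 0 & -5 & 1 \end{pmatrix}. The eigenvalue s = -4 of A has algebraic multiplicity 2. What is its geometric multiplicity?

1

A + 4I = [[0, 1, 0], [0, 0, 0], [0, -5, 5]].
This matrix has rank 2, so its null space has dimension 3 − 2 = 1.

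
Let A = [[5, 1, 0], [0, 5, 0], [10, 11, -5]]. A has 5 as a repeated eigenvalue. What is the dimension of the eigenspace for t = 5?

1

A − 5I = [[0, 1, 0], [0, 0, 0], [10, 11, -10]].
This matrix has rank 2, so its null space has dimension 3 − 2 = 1.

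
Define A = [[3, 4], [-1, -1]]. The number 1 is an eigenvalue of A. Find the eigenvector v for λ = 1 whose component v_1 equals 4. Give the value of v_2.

A − 1I = [[2, 4], [-1, -2]].
Solving (A − 1I)v = 0 gives the eigenspace spanned by (4, -2).
With v_1 = 4, v = (4, -2), so v_2 = -2.

-2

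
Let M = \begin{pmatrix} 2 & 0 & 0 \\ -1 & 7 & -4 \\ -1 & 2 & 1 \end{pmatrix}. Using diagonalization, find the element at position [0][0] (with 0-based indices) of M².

4

Characteristic polynomial: r^3 - 10r^2 + 31r - 30 = (r - 5)(r - 3)(r - 2), so the eigenvalues are 2, 3, 5.
r=2: eigenvector (1, 1, 1).
r=5: eigenvector (0, 2, 1).
r=3: eigenvector (0, 1, 1).
P = [[1, 0, 0], [1, 2, 1], [1, 1, 1]], D = diag(2, 5, 3), P⁻¹ = [[1, 0, 0], [0, 1, -1], [-1, -1, 2]].
M² = P·diag(4, 25, 9)·P⁻¹ = [[4, 0, 0], [-5, 41, -32], [-5, 16, -7]].
The requested entry is 4.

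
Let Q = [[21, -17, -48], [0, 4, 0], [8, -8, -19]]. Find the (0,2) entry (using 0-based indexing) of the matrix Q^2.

-96

Characteristic polynomial: s^3 - 6s^2 - 7s + 60 = (s - 5)(s - 4)(s + 3), so the eigenvalues are -3, 4, 5.
s=5: eigenvector (3, 0, 1).
s=-3: eigenvector (2, 0, 1).
s=4: eigenvector (1, 1, 0).
P = [[3, 2, 1], [0, 0, 1], [1, 1, 0]], D = diag(5, -3, 4), P⁻¹ = [[1, -1, -2], [-1, 1, 3], [0, 1, 0]].
Q² = P·diag(25, 9, 16)·P⁻¹ = [[57, -41, -96], [0, 16, 0], [16, -16, -23]].
The requested entry is -96.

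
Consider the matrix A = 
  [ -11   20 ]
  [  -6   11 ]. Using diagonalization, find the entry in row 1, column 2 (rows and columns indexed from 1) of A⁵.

Characteristic polynomial: r^2 - 1 = (r - 1)(r + 1), so the eigenvalues are -1, 1.
r=1: eigenvector (-5, -3).
r=-1: eigenvector (2, 1).
P = [[-5, 2], [-3, 1]], D = diag(1, -1), P⁻¹ = [[1, -2], [3, -5]].
A⁵ = P·diag(1, -1)·P⁻¹ = [[-11, 20], [-6, 11]].
The requested entry is 20.

20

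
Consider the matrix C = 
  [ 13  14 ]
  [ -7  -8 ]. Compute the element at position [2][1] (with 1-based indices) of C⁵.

-7777

Characteristic polynomial: λ^2 - 5λ - 6 = (λ - 6)(λ + 1), so the eigenvalues are -1, 6.
λ=6: eigenvector (2, -1).
λ=-1: eigenvector (-1, 1).
P = [[2, -1], [-1, 1]], D = diag(6, -1), P⁻¹ = [[1, 1], [1, 2]].
C⁵ = P·diag(7776, -1)·P⁻¹ = [[15553, 15554], [-7777, -7778]].
The requested entry is -7777.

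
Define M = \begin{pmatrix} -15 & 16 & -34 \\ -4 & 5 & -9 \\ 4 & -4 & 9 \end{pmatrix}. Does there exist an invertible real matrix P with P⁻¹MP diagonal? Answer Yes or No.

No

Characteristic polynomial: p(s) = s^3 + s^2 - s - 1 = (s - 1)(s + 1)^2.
s = -1 has algebraic multiplicity 2; rank(M + 1I) = 2, so geometric multiplicity = 1.
Geometric multiplicity < algebraic multiplicity, so M is not diagonalizable.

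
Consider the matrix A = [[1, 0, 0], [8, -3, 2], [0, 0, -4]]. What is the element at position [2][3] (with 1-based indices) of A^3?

Characteristic polynomial: t^3 + 6t^2 + 5t - 12 = (t - 1)(t + 3)(t + 4), so the eigenvalues are -4, -3, 1.
t=1: eigenvector (1, 2, 0).
t=-3: eigenvector (0, 1, 0).
t=-4: eigenvector (0, -2, 1).
P = [[1, 0, 0], [2, 1, -2], [0, 0, 1]], D = diag(1, -3, -4), P⁻¹ = [[1, 0, 0], [-2, 1, 2], [0, 0, 1]].
A³ = P·diag(1, -27, -64)·P⁻¹ = [[1, 0, 0], [56, -27, 74], [0, 0, -64]].
The requested entry is 74.

74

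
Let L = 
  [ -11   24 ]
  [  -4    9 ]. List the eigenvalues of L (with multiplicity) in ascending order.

-3, 1

Characteristic polynomial: p(r) = r^2 + 2r - 3 = (r - 1)(r + 3).
Roots (with multiplicity): -3, 1.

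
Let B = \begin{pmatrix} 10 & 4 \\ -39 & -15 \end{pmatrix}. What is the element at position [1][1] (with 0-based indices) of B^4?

861

Characteristic polynomial: s^2 + 5s + 6 = (s + 2)(s + 3), so the eigenvalues are -3, -2.
s=-3: eigenvector (-4, 13).
s=-2: eigenvector (1, -3).
P = [[-4, 1], [13, -3]], D = diag(-3, -2), P⁻¹ = [[3, 1], [13, 4]].
B⁴ = P·diag(81, 16)·P⁻¹ = [[-764, -260], [2535, 861]].
The requested entry is 861.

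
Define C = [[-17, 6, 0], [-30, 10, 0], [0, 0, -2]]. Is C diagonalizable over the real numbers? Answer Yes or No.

Yes

Characteristic polynomial: p(μ) = μ^3 + 9μ^2 + 24μ + 20 = (μ + 2)^2(μ + 5).
μ = -2 has algebraic multiplicity 2; rank(C + 2I) = 1, so geometric multiplicity = 2.
Every eigenvalue has geometric = algebraic multiplicity, so C is diagonalizable.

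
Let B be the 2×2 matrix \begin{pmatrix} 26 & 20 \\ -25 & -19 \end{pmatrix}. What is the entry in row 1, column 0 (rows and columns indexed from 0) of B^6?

Characteristic polynomial: t^2 - 7t + 6 = (t - 6)(t - 1), so the eigenvalues are 1, 6.
t=6: eigenvector (1, -1).
t=1: eigenvector (-4, 5).
P = [[1, -4], [-1, 5]], D = diag(6, 1), P⁻¹ = [[5, 4], [1, 1]].
B⁶ = P·diag(46656, 1)·P⁻¹ = [[233276, 186620], [-233275, -186619]].
The requested entry is -233275.

-233275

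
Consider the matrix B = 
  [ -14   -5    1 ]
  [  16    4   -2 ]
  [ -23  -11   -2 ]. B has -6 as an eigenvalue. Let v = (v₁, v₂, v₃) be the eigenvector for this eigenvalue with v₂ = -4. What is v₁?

4

B + 6I = [[-8, -5, 1], [16, 10, -2], [-23, -11, 4]].
Solving (B + 6I)v = 0 gives the eigenspace spanned by (4, -4, 12).
With v₂ = -4, v = (4, -4, 12), so v₁ = 4.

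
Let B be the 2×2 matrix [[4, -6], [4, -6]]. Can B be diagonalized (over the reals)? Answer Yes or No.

Characteristic polynomial: p(r) = r^2 + 2r = r(r + 2).
All 2 eigenvalues are distinct, so B is diagonalizable.

Yes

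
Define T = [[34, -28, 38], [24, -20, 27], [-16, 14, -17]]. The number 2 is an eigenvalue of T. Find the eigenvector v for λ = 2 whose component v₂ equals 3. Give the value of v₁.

5

T − 2I = [[32, -28, 38], [24, -22, 27], [-16, 14, -19]].
Solving (T − 2I)v = 0 gives the eigenspace spanned by (5, 3, -2).
With v₂ = 3, v = (5, 3, -2), so v₁ = 5.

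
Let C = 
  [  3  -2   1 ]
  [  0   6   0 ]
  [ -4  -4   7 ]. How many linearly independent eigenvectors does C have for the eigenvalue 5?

1

C − 5I = [[-2, -2, 1], [0, 1, 0], [-4, -4, 2]].
This matrix has rank 2, so its null space has dimension 3 − 2 = 1.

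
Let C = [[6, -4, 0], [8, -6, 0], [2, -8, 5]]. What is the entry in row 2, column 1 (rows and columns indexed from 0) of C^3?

-32

Characteristic polynomial: μ^3 - 5μ^2 - 4μ + 20 = (μ - 5)(μ - 2)(μ + 2), so the eigenvalues are -2, 2, 5.
μ=-2: eigenvector (-1, -2, -2).
μ=5: eigenvector (0, 0, 1).
μ=2: eigenvector (1, 1, 2).
P = [[-1, 0, 1], [-2, 0, 1], [-2, 1, 2]], D = diag(-2, 5, 2), P⁻¹ = [[1, -1, 0], [-2, 0, 1], [2, -1, 0]].
C³ = P·diag(-8, 125, 8)·P⁻¹ = [[24, -16, 0], [32, -24, 0], [-202, -32, 125]].
The requested entry is -32.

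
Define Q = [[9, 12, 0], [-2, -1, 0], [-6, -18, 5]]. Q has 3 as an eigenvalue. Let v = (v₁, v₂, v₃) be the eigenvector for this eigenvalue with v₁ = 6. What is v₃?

Q − 3I = [[6, 12, 0], [-2, -4, 0], [-6, -18, 2]].
Solving (Q − 3I)v = 0 gives the eigenspace spanned by (6, -3, -9).
With v₁ = 6, v = (6, -3, -9), so v₃ = -9.

-9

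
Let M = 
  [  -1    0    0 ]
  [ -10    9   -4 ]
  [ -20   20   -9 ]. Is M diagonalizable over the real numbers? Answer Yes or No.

Yes

Characteristic polynomial: p(t) = t^3 + t^2 - t - 1 = (t - 1)(t + 1)^2.
t = -1 has algebraic multiplicity 2; rank(M + 1I) = 1, so geometric multiplicity = 2.
Every eigenvalue has geometric = algebraic multiplicity, so M is diagonalizable.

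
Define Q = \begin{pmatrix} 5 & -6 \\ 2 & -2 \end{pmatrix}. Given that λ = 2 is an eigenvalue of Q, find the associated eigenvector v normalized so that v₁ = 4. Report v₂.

2

Q − 2I = [[3, -6], [2, -4]].
Solving (Q − 2I)v = 0 gives the eigenspace spanned by (4, 2).
With v₁ = 4, v = (4, 2), so v₂ = 2.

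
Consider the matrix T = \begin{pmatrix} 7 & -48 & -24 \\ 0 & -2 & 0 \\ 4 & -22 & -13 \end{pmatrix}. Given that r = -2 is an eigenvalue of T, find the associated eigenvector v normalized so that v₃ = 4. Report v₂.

-2

T + 2I = [[9, -48, -24], [0, 0, 0], [4, -22, -11]].
Solving (T + 2I)v = 0 gives the eigenspace spanned by (0, -2, 4).
With v₃ = 4, v = (0, -2, 4), so v₂ = -2.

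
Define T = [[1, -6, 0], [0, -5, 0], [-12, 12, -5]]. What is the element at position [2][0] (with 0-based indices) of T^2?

Characteristic polynomial: λ^3 + 9λ^2 + 15λ - 25 = (λ - 1)(λ + 5)^2, so the eigenvalues are -5, -5, 1.
λ=1: eigenvector (1, 0, -2).
λ=-5: eigenvector (1, 1, 0).
λ=-5: eigenvector (0, 0, 1).
P = [[1, 1, 0], [0, 1, 0], [-2, 0, 1]], D = diag(1, -5, -5), P⁻¹ = [[1, -1, 0], [0, 1, 0], [2, -2, 1]].
T² = P·diag(1, 25, 25)·P⁻¹ = [[1, 24, 0], [0, 25, 0], [48, -48, 25]].
The requested entry is 48.

48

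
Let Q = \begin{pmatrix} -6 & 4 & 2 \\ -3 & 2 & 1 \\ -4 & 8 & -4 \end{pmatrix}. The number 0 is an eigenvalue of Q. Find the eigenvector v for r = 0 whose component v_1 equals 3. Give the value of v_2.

Q = [[-6, 4, 2], [-3, 2, 1], [-4, 8, -4]].
Solving (Q)v = 0 gives the eigenspace spanned by (3, 3, 3).
With v_1 = 3, v = (3, 3, 3), so v_2 = 3.

3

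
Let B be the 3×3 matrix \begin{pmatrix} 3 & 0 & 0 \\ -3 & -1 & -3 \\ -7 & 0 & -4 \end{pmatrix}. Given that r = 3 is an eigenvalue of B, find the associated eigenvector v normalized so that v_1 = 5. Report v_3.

-5

B − 3I = [[0, 0, 0], [-3, -4, -3], [-7, 0, -7]].
Solving (B − 3I)v = 0 gives the eigenspace spanned by (5, 0, -5).
With v_1 = 5, v = (5, 0, -5), so v_3 = -5.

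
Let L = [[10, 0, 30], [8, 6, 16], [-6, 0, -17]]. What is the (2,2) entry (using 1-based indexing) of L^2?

Characteristic polynomial: r^3 + r^2 - 32r - 60 = (r - 6)(r + 2)(r + 5), so the eigenvalues are -5, -2, 6.
r=-2: eigenvector (5, -1, -2).
r=-5: eigenvector (-2, 0, 1).
r=6: eigenvector (0, 1, 0).
P = [[5, -2, 0], [-1, 0, 1], [-2, 1, 0]], D = diag(-2, -5, 6), P⁻¹ = [[1, 0, 2], [2, 0, 5], [1, 1, 2]].
L² = P·diag(4, 25, 36)·P⁻¹ = [[-80, 0, -210], [32, 36, 64], [42, 0, 109]].
The requested entry is 36.

36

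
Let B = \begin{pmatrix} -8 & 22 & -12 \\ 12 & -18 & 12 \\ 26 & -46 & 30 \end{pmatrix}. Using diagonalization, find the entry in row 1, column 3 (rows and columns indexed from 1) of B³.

-432

Characteristic polynomial: r^3 - 4r^2 - 36r + 144 = (r - 6)(r - 4)(r + 6), so the eigenvalues are -6, 4, 6.
r=-6: eigenvector (1, -1, -2).
r=6: eigenvector (-1, 1, 3).
r=4: eigenvector (-1, 0, 1).
P = [[1, -1, -1], [-1, 1, 0], [-2, 3, 1]], D = diag(-6, 6, 4), P⁻¹ = [[1, -2, 1], [1, -1, 1], [-1, -1, 0]].
B³ = P·diag(-216, 216, 64)·P⁻¹ = [[-368, 712, -432], [432, -648, 432], [1016, -1576, 1080]].
The requested entry is -432.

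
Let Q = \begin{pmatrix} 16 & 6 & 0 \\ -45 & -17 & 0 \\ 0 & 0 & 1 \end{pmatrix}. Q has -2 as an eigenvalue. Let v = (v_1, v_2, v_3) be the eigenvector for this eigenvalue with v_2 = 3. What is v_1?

-1

Q + 2I = [[18, 6, 0], [-45, -15, 0], [0, 0, 3]].
Solving (Q + 2I)v = 0 gives the eigenspace spanned by (-1, 3, 0).
With v_2 = 3, v = (-1, 3, 0), so v_1 = -1.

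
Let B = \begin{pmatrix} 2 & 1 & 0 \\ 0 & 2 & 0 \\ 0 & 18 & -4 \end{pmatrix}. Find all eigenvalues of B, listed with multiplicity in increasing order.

-4, 2, 2

Characteristic polynomial: p(r) = r^3 - 12r + 16 = (r - 2)^2(r + 4).
Roots (with multiplicity): -4, 2, 2.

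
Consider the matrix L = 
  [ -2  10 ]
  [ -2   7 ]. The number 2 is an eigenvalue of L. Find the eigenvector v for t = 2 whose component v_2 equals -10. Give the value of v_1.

-25

L − 2I = [[-4, 10], [-2, 5]].
Solving (L − 2I)v = 0 gives the eigenspace spanned by (-25, -10).
With v_2 = -10, v = (-25, -10), so v_1 = -25.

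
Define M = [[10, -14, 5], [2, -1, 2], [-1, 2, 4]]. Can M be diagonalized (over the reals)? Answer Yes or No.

Characteristic polynomial: p(λ) = λ^3 - 13λ^2 + 55λ - 75 = (λ - 5)^2(λ - 3).
λ = 5 has algebraic multiplicity 2; rank(M − 5I) = 2, so geometric multiplicity = 1.
Geometric multiplicity < algebraic multiplicity, so M is not diagonalizable.

No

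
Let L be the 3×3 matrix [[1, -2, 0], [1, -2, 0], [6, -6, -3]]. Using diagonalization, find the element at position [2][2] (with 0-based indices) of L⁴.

Characteristic polynomial: μ^3 + 4μ^2 + 3μ = μ(μ + 1)(μ + 3), so the eigenvalues are -3, -1, 0.
μ=0: eigenvector (2, 1, 2).
μ=-1: eigenvector (1, 1, 0).
μ=-3: eigenvector (0, 0, 1).
P = [[2, 1, 0], [1, 1, 0], [2, 0, 1]], D = diag(0, -1, -3), P⁻¹ = [[1, -1, 0], [-1, 2, 0], [-2, 2, 1]].
L⁴ = P·diag(0, 1, 81)·P⁻¹ = [[-1, 2, 0], [-1, 2, 0], [-162, 162, 81]].
The requested entry is 81.

81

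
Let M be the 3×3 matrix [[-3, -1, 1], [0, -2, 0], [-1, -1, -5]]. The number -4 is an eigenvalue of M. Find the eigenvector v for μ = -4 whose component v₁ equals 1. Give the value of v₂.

M + 4I = [[1, -1, 1], [0, 2, 0], [-1, -1, -1]].
Solving (M + 4I)v = 0 gives the eigenspace spanned by (1, 0, -1).
With v₁ = 1, v = (1, 0, -1), so v₂ = 0.

0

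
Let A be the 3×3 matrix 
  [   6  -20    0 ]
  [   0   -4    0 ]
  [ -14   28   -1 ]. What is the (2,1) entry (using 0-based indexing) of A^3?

868

Characteristic polynomial: r^3 - r^2 - 26r - 24 = (r - 6)(r + 1)(r + 4), so the eigenvalues are -4, -1, 6.
r=6: eigenvector (1, 0, -2).
r=-1: eigenvector (0, 0, 1).
r=-4: eigenvector (2, 1, 0).
P = [[1, 0, 2], [0, 0, 1], [-2, 1, 0]], D = diag(6, -1, -4), P⁻¹ = [[1, -2, 0], [2, -4, 1], [0, 1, 0]].
A³ = P·diag(216, -1, -64)·P⁻¹ = [[216, -560, 0], [0, -64, 0], [-434, 868, -1]].
The requested entry is 868.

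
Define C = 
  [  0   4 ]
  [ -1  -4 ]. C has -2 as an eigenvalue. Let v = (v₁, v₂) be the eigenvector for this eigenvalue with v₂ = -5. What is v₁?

C + 2I = [[2, 4], [-1, -2]].
Solving (C + 2I)v = 0 gives the eigenspace spanned by (10, -5).
With v₂ = -5, v = (10, -5), so v₁ = 10.

10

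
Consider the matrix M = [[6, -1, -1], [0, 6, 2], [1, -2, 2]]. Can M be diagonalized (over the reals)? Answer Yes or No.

No

Characteristic polynomial: p(r) = r^3 - 14r^2 + 65r - 100 = (r - 5)^2(r - 4).
r = 5 has algebraic multiplicity 2; rank(M − 5I) = 2, so geometric multiplicity = 1.
Geometric multiplicity < algebraic multiplicity, so M is not diagonalizable.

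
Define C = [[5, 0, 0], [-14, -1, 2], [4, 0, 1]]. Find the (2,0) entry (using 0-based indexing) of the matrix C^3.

Characteristic polynomial: s^3 - 5s^2 - s + 5 = (s - 5)(s - 1)(s + 1), so the eigenvalues are -1, 1, 5.
s=5: eigenvector (1, -2, 1).
s=1: eigenvector (0, 1, 1).
s=-1: eigenvector (0, 1, 0).
P = [[1, 0, 0], [-2, 1, 1], [1, 1, 0]], D = diag(5, 1, -1), P⁻¹ = [[1, 0, 0], [-1, 0, 1], [3, 1, -1]].
C³ = P·diag(125, 1, -1)·P⁻¹ = [[125, 0, 0], [-254, -1, 2], [124, 0, 1]].
The requested entry is 124.

124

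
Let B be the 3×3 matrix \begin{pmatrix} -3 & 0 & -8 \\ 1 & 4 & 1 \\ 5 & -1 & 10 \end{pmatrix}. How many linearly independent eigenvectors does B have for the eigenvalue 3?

B − 3I = [[-6, 0, -8], [1, 1, 1], [5, -1, 7]].
This matrix has rank 2, so its null space has dimension 3 − 2 = 1.

1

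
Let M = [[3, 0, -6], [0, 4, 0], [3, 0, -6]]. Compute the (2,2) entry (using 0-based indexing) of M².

Characteristic polynomial: r^3 - r^2 - 12r = r(r - 4)(r + 3), so the eigenvalues are -3, 0, 4.
r=-3: eigenvector (-1, 0, -1).
r=0: eigenvector (2, 0, 1).
r=4: eigenvector (0, 1, 0).
P = [[-1, 2, 0], [0, 0, 1], [-1, 1, 0]], D = diag(-3, 0, 4), P⁻¹ = [[1, 0, -2], [1, 0, -1], [0, 1, 0]].
M² = P·diag(9, 0, 16)·P⁻¹ = [[-9, 0, 18], [0, 16, 0], [-9, 0, 18]].
The requested entry is 18.

18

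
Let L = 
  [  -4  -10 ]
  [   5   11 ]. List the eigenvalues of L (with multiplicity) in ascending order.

1, 6

Characteristic polynomial: p(t) = t^2 - 7t + 6 = (t - 6)(t - 1).
Roots (with multiplicity): 1, 6.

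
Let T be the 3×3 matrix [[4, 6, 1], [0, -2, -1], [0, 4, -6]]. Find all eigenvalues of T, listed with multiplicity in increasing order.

Characteristic polynomial: p(μ) = μ^3 + 4μ^2 - 16μ - 64 = (μ - 4)(μ + 4)^2.
Roots (with multiplicity): -4, -4, 4.

-4, -4, 4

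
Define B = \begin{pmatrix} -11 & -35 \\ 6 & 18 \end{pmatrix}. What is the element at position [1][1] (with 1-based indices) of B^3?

-491

Characteristic polynomial: μ^2 - 7μ + 12 = (μ - 4)(μ - 3), so the eigenvalues are 3, 4.
μ=3: eigenvector (5, -2).
μ=4: eigenvector (-7, 3).
P = [[5, -7], [-2, 3]], D = diag(3, 4), P⁻¹ = [[3, 7], [2, 5]].
B³ = P·diag(27, 64)·P⁻¹ = [[-491, -1295], [222, 582]].
The requested entry is -491.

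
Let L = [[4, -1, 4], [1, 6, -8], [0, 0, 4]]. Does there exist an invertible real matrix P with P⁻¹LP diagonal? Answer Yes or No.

No

Characteristic polynomial: p(s) = s^3 - 14s^2 + 65s - 100 = (s - 5)^2(s - 4).
s = 5 has algebraic multiplicity 2; rank(L − 5I) = 2, so geometric multiplicity = 1.
Geometric multiplicity < algebraic multiplicity, so L is not diagonalizable.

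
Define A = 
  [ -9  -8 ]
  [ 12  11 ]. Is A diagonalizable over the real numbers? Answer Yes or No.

Yes

Characteristic polynomial: p(λ) = λ^2 - 2λ - 3 = (λ - 3)(λ + 1).
All 2 eigenvalues are distinct, so A is diagonalizable.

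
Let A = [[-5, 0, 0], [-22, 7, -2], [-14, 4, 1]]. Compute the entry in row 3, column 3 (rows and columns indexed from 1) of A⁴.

-463

Characteristic polynomial: t^3 - 3t^2 - 25t + 75 = (t - 5)(t - 3)(t + 5), so the eigenvalues are -5, 3, 5.
t=5: eigenvector (0, -1, -1).
t=3: eigenvector (0, 1, 2).
t=-5: eigenvector (1, 2, 1).
P = [[0, 0, 1], [-1, 1, 2], [-1, 2, 1]], D = diag(5, 3, -5), P⁻¹ = [[3, -2, 1], [1, -1, 1], [1, 0, 0]].
A⁴ = P·diag(625, 81, 625)·P⁻¹ = [[625, 0, 0], [-544, 1169, -544], [-1088, 1088, -463]].
The requested entry is -463.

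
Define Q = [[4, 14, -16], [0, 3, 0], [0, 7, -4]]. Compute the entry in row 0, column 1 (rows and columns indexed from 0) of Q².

-14

Characteristic polynomial: r^3 - 3r^2 - 16r + 48 = (r - 4)(r - 3)(r + 4), so the eigenvalues are -4, 3, 4.
r=4: eigenvector (1, 0, 0).
r=3: eigenvector (2, 1, 1).
r=-4: eigenvector (2, 0, 1).
P = [[1, 2, 2], [0, 1, 0], [0, 1, 1]], D = diag(4, 3, -4), P⁻¹ = [[1, 0, -2], [0, 1, 0], [0, -1, 1]].
Q² = P·diag(16, 9, 16)·P⁻¹ = [[16, -14, 0], [0, 9, 0], [0, -7, 16]].
The requested entry is -14.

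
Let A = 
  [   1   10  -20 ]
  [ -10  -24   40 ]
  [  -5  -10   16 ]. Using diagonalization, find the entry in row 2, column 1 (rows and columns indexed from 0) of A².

Characteristic polynomial: λ^3 + 7λ^2 + 8λ - 16 = (λ - 1)(λ + 4)^2, so the eigenvalues are -4, -4, 1.
λ=1: eigenvector (1, -2, -1).
λ=-4: eigenvector (-2, 1, 0).
λ=-4: eigenvector (0, 2, 1).
P = [[1, -2, 0], [-2, 1, 2], [-1, 0, 1]], D = diag(1, -4, -4), P⁻¹ = [[1, 2, -4], [0, 1, -2], [1, 2, -3]].
A² = P·diag(1, 16, 16)·P⁻¹ = [[1, -30, 60], [30, 76, -120], [15, 30, -44]].
The requested entry is 30.

30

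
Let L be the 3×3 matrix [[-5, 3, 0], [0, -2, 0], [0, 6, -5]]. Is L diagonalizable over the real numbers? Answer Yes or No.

Yes

Characteristic polynomial: p(μ) = μ^3 + 12μ^2 + 45μ + 50 = (μ + 2)(μ + 5)^2.
μ = -5 has algebraic multiplicity 2; rank(L + 5I) = 1, so geometric multiplicity = 2.
Every eigenvalue has geometric = algebraic multiplicity, so L is diagonalizable.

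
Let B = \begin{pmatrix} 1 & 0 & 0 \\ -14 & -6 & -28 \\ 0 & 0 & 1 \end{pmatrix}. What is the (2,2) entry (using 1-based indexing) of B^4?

1296

Characteristic polynomial: λ^3 + 4λ^2 - 11λ + 6 = (λ - 1)^2(λ + 6), so the eigenvalues are -6, 1, 1.
λ=1: eigenvector (-1, -6, 2).
λ=1: eigenvector (-1, -2, 1).
λ=-6: eigenvector (0, 1, 0).
P = [[-1, -1, 0], [-6, -2, 1], [2, 1, 0]], D = diag(1, 1, -6), P⁻¹ = [[1, 0, 1], [-2, 0, -1], [2, 1, 4]].
B⁴ = P·diag(1, 1, 1296)·P⁻¹ = [[1, 0, 0], [2590, 1296, 5180], [0, 0, 1]].
The requested entry is 1296.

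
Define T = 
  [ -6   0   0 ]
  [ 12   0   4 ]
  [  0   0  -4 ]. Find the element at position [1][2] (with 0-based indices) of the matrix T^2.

-16

Characteristic polynomial: r^3 + 10r^2 + 24r = r(r + 4)(r + 6), so the eigenvalues are -6, -4, 0.
r=-4: eigenvector (0, -1, 1).
r=0: eigenvector (0, 1, 0).
r=-6: eigenvector (1, -2, 0).
P = [[0, 0, 1], [-1, 1, -2], [1, 0, 0]], D = diag(-4, 0, -6), P⁻¹ = [[0, 0, 1], [2, 1, 1], [1, 0, 0]].
T² = P·diag(16, 0, 36)·P⁻¹ = [[36, 0, 0], [-72, 0, -16], [0, 0, 16]].
The requested entry is -16.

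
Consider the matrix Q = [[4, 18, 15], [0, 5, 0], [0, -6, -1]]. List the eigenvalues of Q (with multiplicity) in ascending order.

-1, 4, 5

Characteristic polynomial: p(t) = t^3 - 8t^2 + 11t + 20 = (t - 5)(t - 4)(t + 1).
Roots (with multiplicity): -1, 4, 5.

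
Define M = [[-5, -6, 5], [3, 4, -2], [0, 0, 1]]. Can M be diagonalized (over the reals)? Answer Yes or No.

No

Characteristic polynomial: p(r) = r^3 - 3r + 2 = (r - 1)^2(r + 2).
r = 1 has algebraic multiplicity 2; rank(M − 1I) = 2, so geometric multiplicity = 1.
Geometric multiplicity < algebraic multiplicity, so M is not diagonalizable.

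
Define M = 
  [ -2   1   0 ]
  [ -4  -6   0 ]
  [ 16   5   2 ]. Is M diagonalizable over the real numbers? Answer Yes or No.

Characteristic polynomial: p(λ) = λ^3 + 6λ^2 - 32 = (λ - 2)(λ + 4)^2.
λ = -4 has algebraic multiplicity 2; rank(M + 4I) = 2, so geometric multiplicity = 1.
Geometric multiplicity < algebraic multiplicity, so M is not diagonalizable.

No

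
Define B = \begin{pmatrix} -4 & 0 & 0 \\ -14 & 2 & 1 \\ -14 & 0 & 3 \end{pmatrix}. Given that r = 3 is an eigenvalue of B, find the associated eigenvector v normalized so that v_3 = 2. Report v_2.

B − 3I = [[-7, 0, 0], [-14, -1, 1], [-14, 0, 0]].
Solving (B − 3I)v = 0 gives the eigenspace spanned by (0, 2, 2).
With v_3 = 2, v = (0, 2, 2), so v_2 = 2.

2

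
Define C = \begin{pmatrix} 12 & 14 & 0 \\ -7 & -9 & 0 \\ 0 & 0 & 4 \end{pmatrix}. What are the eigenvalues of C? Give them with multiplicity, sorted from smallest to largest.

-2, 4, 5

Characteristic polynomial: p(λ) = λ^3 - 7λ^2 + 2λ + 40 = (λ - 5)(λ - 4)(λ + 2).
Roots (with multiplicity): -2, 4, 5.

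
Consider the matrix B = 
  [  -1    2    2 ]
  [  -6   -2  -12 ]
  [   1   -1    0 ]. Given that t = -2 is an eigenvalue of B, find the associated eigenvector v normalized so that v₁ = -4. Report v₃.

B + 2I = [[1, 2, 2], [-6, 0, -12], [1, -1, 2]].
Solving (B + 2I)v = 0 gives the eigenspace spanned by (-4, 0, 2).
With v₁ = -4, v = (-4, 0, 2), so v₃ = 2.

2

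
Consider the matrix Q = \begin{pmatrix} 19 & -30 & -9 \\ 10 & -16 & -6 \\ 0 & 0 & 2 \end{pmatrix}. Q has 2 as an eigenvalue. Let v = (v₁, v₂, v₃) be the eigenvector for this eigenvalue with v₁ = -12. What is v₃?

4

Q − 2I = [[17, -30, -9], [10, -18, -6], [0, 0, 0]].
Solving (Q − 2I)v = 0 gives the eigenspace spanned by (-12, -8, 4).
With v₁ = -12, v = (-12, -8, 4), so v₃ = 4.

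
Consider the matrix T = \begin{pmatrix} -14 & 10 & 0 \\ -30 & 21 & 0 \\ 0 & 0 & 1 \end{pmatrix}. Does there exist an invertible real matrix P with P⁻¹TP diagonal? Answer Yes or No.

Characteristic polynomial: p(μ) = μ^3 - 8μ^2 + 13μ - 6 = (μ - 6)(μ - 1)^2.
μ = 1 has algebraic multiplicity 2; rank(T − 1I) = 1, so geometric multiplicity = 2.
Every eigenvalue has geometric = algebraic multiplicity, so T is diagonalizable.

Yes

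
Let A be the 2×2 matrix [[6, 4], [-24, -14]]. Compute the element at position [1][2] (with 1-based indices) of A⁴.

-1280

Characteristic polynomial: λ^2 + 8λ + 12 = (λ + 2)(λ + 6), so the eigenvalues are -6, -2.
λ=-2: eigenvector (-1, 2).
λ=-6: eigenvector (1, -3).
P = [[-1, 1], [2, -3]], D = diag(-2, -6), P⁻¹ = [[-3, -1], [-2, -1]].
A⁴ = P·diag(16, 1296)·P⁻¹ = [[-2544, -1280], [7680, 3856]].
The requested entry is -1280.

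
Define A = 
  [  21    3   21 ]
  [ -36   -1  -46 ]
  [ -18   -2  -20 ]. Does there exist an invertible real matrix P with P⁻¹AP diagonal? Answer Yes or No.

Characteristic polynomial: p(r) = r^3 - 27r + 54 = (r - 3)^2(r + 6).
r = 3 has algebraic multiplicity 2; rank(A − 3I) = 2, so geometric multiplicity = 1.
Geometric multiplicity < algebraic multiplicity, so A is not diagonalizable.

No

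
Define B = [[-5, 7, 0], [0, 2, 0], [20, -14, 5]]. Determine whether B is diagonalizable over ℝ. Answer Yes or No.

Characteristic polynomial: p(λ) = λ^3 - 2λ^2 - 25λ + 50 = (λ - 5)(λ - 2)(λ + 5).
All 3 eigenvalues are distinct, so B is diagonalizable.

Yes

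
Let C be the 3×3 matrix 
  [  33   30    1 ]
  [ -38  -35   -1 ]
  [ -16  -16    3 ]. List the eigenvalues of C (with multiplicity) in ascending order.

Characteristic polynomial: p(s) = s^3 - s^2 - 21s + 45 = (s - 3)^2(s + 5).
Roots (with multiplicity): -5, 3, 3.

-5, 3, 3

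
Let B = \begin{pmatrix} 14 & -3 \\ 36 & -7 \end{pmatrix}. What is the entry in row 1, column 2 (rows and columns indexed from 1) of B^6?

-15561

Characteristic polynomial: r^2 - 7r + 10 = (r - 5)(r - 2), so the eigenvalues are 2, 5.
r=5: eigenvector (1, 3).
r=2: eigenvector (1, 4).
P = [[1, 1], [3, 4]], D = diag(5, 2), P⁻¹ = [[4, -1], [-3, 1]].
B⁶ = P·diag(15625, 64)·P⁻¹ = [[62308, -15561], [186732, -46619]].
The requested entry is -15561.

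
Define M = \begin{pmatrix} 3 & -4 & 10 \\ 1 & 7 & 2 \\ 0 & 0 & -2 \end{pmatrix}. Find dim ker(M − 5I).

1

M − 5I = [[-2, -4, 10], [1, 2, 2], [0, 0, -7]].
This matrix has rank 2, so its null space has dimension 3 − 2 = 1.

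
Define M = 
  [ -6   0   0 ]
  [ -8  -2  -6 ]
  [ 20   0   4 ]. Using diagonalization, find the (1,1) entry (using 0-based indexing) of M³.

Characteristic polynomial: t^3 + 4t^2 - 20t - 48 = (t - 4)(t + 2)(t + 6), so the eigenvalues are -6, -2, 4.
t=4: eigenvector (0, -1, 1).
t=-2: eigenvector (0, 1, 0).
t=-6: eigenvector (1, -1, -2).
P = [[0, 0, 1], [-1, 1, -1], [1, 0, -2]], D = diag(4, -2, -6), P⁻¹ = [[2, 0, 1], [3, 1, 1], [1, 0, 0]].
M³ = P·diag(64, -8, -216)·P⁻¹ = [[-216, 0, 0], [64, -8, -72], [560, 0, 64]].
The requested entry is -8.

-8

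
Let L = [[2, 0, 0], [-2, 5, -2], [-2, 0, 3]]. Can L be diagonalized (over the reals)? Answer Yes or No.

Characteristic polynomial: p(λ) = λ^3 - 10λ^2 + 31λ - 30 = (λ - 5)(λ - 3)(λ - 2).
All 3 eigenvalues are distinct, so L is diagonalizable.

Yes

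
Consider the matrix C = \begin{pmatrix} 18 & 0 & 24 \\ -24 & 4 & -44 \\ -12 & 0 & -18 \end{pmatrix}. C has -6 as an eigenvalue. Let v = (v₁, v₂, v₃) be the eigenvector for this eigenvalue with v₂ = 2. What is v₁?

-1

C + 6I = [[24, 0, 24], [-24, 10, -44], [-12, 0, -12]].
Solving (C + 6I)v = 0 gives the eigenspace spanned by (-1, 2, 1).
With v₂ = 2, v = (-1, 2, 1), so v₁ = -1.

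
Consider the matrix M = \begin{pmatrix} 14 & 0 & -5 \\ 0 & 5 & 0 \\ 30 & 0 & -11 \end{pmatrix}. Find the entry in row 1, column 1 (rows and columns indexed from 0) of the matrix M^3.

Characteristic polynomial: r^3 - 8r^2 + 11r + 20 = (r - 5)(r - 4)(r + 1), so the eigenvalues are -1, 4, 5.
r=4: eigenvector (1, 0, 2).
r=5: eigenvector (0, 1, 0).
r=-1: eigenvector (1, 0, 3).
P = [[1, 0, 1], [0, 1, 0], [2, 0, 3]], D = diag(4, 5, -1), P⁻¹ = [[3, 0, -1], [0, 1, 0], [-2, 0, 1]].
M³ = P·diag(64, 125, -1)·P⁻¹ = [[194, 0, -65], [0, 125, 0], [390, 0, -131]].
The requested entry is 125.

125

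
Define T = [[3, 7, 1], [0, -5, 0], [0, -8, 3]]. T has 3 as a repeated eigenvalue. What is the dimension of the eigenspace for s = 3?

1

T − 3I = [[0, 7, 1], [0, -8, 0], [0, -8, 0]].
This matrix has rank 2, so its null space has dimension 3 − 2 = 1.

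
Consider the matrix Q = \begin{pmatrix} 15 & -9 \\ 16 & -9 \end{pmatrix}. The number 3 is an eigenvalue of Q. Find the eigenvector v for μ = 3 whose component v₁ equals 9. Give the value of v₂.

12

Q − 3I = [[12, -9], [16, -12]].
Solving (Q − 3I)v = 0 gives the eigenspace spanned by (9, 12).
With v₁ = 9, v = (9, 12), so v₂ = 12.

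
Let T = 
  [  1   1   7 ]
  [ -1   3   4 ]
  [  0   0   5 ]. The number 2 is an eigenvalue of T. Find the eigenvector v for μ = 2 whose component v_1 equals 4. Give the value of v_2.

T − 2I = [[-1, 1, 7], [-1, 1, 4], [0, 0, 3]].
Solving (T − 2I)v = 0 gives the eigenspace spanned by (4, 4, 0).
With v_1 = 4, v = (4, 4, 0), so v_2 = 4.

4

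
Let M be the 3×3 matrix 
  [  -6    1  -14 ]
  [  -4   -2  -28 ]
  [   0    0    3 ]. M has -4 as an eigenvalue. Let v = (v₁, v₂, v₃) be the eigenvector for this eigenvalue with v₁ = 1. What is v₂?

M + 4I = [[-2, 1, -14], [-4, 2, -28], [0, 0, 7]].
Solving (M + 4I)v = 0 gives the eigenspace spanned by (1, 2, 0).
With v₁ = 1, v = (1, 2, 0), so v₂ = 2.

2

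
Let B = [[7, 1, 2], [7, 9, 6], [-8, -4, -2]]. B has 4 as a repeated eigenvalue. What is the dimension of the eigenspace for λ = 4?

1

B − 4I = [[3, 1, 2], [7, 5, 6], [-8, -4, -6]].
This matrix has rank 2, so its null space has dimension 3 − 2 = 1.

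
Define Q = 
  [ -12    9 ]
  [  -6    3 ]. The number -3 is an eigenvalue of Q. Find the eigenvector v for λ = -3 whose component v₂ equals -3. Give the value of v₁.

Q + 3I = [[-9, 9], [-6, 6]].
Solving (Q + 3I)v = 0 gives the eigenspace spanned by (-3, -3).
With v₂ = -3, v = (-3, -3), so v₁ = -3.

-3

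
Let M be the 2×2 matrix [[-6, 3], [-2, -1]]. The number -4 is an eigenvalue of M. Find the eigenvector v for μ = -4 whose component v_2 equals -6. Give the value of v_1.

M + 4I = [[-2, 3], [-2, 3]].
Solving (M + 4I)v = 0 gives the eigenspace spanned by (-9, -6).
With v_2 = -6, v = (-9, -6), so v_1 = -9.

-9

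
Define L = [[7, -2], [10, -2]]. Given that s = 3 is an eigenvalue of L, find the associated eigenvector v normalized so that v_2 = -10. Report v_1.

-5

L − 3I = [[4, -2], [10, -5]].
Solving (L − 3I)v = 0 gives the eigenspace spanned by (-5, -10).
With v_2 = -10, v = (-5, -10), so v_1 = -5.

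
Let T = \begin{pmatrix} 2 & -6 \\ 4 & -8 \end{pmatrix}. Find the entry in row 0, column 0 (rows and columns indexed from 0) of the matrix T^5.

Characteristic polynomial: λ^2 + 6λ + 8 = (λ + 2)(λ + 4), so the eigenvalues are -4, -2.
λ=-4: eigenvector (1, 1).
λ=-2: eigenvector (-3, -2).
P = [[1, -3], [1, -2]], D = diag(-4, -2), P⁻¹ = [[-2, 3], [-1, 1]].
T⁵ = P·diag(-1024, -32)·P⁻¹ = [[1952, -2976], [1984, -3008]].
The requested entry is 1952.

1952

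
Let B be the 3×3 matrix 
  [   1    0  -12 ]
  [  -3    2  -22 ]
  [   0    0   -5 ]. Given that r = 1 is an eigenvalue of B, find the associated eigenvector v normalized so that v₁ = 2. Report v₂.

6

B − 1I = [[0, 0, -12], [-3, 1, -22], [0, 0, -6]].
Solving (B − 1I)v = 0 gives the eigenspace spanned by (2, 6, 0).
With v₁ = 2, v = (2, 6, 0), so v₂ = 6.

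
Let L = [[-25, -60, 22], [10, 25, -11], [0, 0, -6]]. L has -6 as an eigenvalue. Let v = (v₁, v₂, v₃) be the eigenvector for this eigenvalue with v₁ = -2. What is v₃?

1

L + 6I = [[-19, -60, 22], [10, 31, -11], [0, 0, 0]].
Solving (L + 6I)v = 0 gives the eigenspace spanned by (-2, 1, 1).
With v₁ = -2, v = (-2, 1, 1), so v₃ = 1.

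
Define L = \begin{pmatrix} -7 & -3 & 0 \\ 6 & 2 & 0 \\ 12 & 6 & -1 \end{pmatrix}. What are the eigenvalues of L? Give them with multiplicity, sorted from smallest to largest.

-4, -1, -1

Characteristic polynomial: p(μ) = μ^3 + 6μ^2 + 9μ + 4 = (μ + 1)^2(μ + 4).
Roots (with multiplicity): -4, -1, -1.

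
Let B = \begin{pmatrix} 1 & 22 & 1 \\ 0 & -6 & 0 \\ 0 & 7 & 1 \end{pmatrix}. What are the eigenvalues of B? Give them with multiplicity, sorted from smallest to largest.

-6, 1, 1

Characteristic polynomial: p(μ) = μ^3 + 4μ^2 - 11μ + 6 = (μ - 1)^2(μ + 6).
Roots (with multiplicity): -6, 1, 1.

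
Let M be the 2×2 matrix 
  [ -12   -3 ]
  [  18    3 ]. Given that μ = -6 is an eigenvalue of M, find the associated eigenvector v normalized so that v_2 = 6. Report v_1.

M + 6I = [[-6, -3], [18, 9]].
Solving (M + 6I)v = 0 gives the eigenspace spanned by (-3, 6).
With v_2 = 6, v = (-3, 6), so v_1 = -3.

-3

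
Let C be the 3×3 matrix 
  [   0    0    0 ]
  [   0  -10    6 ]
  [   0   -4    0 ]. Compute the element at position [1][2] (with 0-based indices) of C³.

Characteristic polynomial: μ^3 + 10μ^2 + 24μ = μ(μ + 4)(μ + 6), so the eigenvalues are -6, -4, 0.
μ=0: eigenvector (1, 0, 0).
μ=-6: eigenvector (0, 3, 2).
μ=-4: eigenvector (0, 1, 1).
P = [[1, 0, 0], [0, 3, 1], [0, 2, 1]], D = diag(0, -6, -4), P⁻¹ = [[1, 0, 0], [0, 1, -1], [0, -2, 3]].
C³ = P·diag(0, -216, -64)·P⁻¹ = [[0, 0, 0], [0, -520, 456], [0, -304, 240]].
The requested entry is 456.

456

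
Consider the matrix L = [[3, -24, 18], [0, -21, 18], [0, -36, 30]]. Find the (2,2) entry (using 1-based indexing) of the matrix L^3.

Characteristic polynomial: λ^3 - 12λ^2 + 45λ - 54 = (λ - 6)(λ - 3)^2, so the eigenvalues are 3, 3, 6.
λ=3: eigenvector (-3, -3, -4).
λ=3: eigenvector (1, 0, 0).
λ=6: eigenvector (-2, -2, -3).
P = [[-3, 1, -2], [-3, 0, -2], [-4, 0, -3]], D = diag(3, 3, 6), P⁻¹ = [[0, -3, 2], [1, -1, 0], [0, 4, -3]].
L³ = P·diag(27, 27, 216)·P⁻¹ = [[27, -1512, 1134], [0, -1485, 1134], [0, -2268, 1728]].
The requested entry is -1485.

-1485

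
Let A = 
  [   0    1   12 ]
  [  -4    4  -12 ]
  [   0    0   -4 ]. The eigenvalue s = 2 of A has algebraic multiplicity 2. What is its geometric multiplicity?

A − 2I = [[-2, 1, 12], [-4, 2, -12], [0, 0, -6]].
This matrix has rank 2, so its null space has dimension 3 − 2 = 1.

1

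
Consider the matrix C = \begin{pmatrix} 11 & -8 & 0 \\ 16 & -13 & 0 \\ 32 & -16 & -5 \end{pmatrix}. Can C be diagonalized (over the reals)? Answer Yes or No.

Yes

Characteristic polynomial: p(r) = r^3 + 7r^2 - 5r - 75 = (r - 3)(r + 5)^2.
r = -5 has algebraic multiplicity 2; rank(C + 5I) = 1, so geometric multiplicity = 2.
Every eigenvalue has geometric = algebraic multiplicity, so C is diagonalizable.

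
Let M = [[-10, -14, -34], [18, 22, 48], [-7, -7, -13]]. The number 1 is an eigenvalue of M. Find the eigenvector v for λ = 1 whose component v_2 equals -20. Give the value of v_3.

5

M − 1I = [[-11, -14, -34], [18, 21, 48], [-7, -7, -14]].
Solving (M − 1I)v = 0 gives the eigenspace spanned by (10, -20, 5).
With v_2 = -20, v = (10, -20, 5), so v_3 = 5.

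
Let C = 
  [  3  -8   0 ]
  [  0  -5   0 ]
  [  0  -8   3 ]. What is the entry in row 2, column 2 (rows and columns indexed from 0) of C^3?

Characteristic polynomial: μ^3 - μ^2 - 21μ + 45 = (μ - 3)^2(μ + 5), so the eigenvalues are -5, 3, 3.
μ=3: eigenvector (0, 0, 1).
μ=-5: eigenvector (1, 1, 1).
μ=3: eigenvector (1, 0, 1).
P = [[0, 1, 1], [0, 1, 0], [1, 1, 1]], D = diag(3, -5, 3), P⁻¹ = [[-1, 0, 1], [0, 1, 0], [1, -1, 0]].
C³ = P·diag(27, -125, 27)·P⁻¹ = [[27, -152, 0], [0, -125, 0], [0, -152, 27]].
The requested entry is 27.

27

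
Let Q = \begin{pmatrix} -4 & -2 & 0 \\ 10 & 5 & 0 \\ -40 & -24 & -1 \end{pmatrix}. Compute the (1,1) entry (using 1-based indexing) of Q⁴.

-4

Characteristic polynomial: μ^3 - μ = μ(μ - 1)(μ + 1), so the eigenvalues are -1, 0, 1.
μ=-1: eigenvector (0, 0, 1).
μ=1: eigenvector (-2, 5, -20).
μ=0: eigenvector (1, -2, 8).
P = [[0, -2, 1], [0, 5, -2], [1, -20, 8]], D = diag(-1, 1, 0), P⁻¹ = [[0, 4, 1], [2, 1, 0], [5, 2, 0]].
Q⁴ = P·diag(1, 1, 0)·P⁻¹ = [[-4, -2, 0], [10, 5, 0], [-40, -16, 1]].
The requested entry is -4.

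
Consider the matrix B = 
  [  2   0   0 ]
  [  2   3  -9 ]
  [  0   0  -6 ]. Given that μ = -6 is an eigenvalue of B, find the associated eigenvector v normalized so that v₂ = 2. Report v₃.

2

B + 6I = [[8, 0, 0], [2, 9, -9], [0, 0, 0]].
Solving (B + 6I)v = 0 gives the eigenspace spanned by (0, 2, 2).
With v₂ = 2, v = (0, 2, 2), so v₃ = 2.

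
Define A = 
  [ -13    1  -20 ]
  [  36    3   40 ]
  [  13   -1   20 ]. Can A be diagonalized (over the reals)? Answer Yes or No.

No

Characteristic polynomial: p(r) = r^3 - 10r^2 + 25r = r(r - 5)^2.
r = 5 has algebraic multiplicity 2; rank(A − 5I) = 2, so geometric multiplicity = 1.
Geometric multiplicity < algebraic multiplicity, so A is not diagonalizable.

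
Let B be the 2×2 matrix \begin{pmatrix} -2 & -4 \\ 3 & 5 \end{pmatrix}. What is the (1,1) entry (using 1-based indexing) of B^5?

Characteristic polynomial: λ^2 - 3λ + 2 = (λ - 2)(λ - 1), so the eigenvalues are 1, 2.
λ=1: eigenvector (-4, 3).
λ=2: eigenvector (-1, 1).
P = [[-4, -1], [3, 1]], D = diag(1, 2), P⁻¹ = [[-1, -1], [3, 4]].
B⁵ = P·diag(1, 32)·P⁻¹ = [[-92, -124], [93, 125]].
The requested entry is -92.

-92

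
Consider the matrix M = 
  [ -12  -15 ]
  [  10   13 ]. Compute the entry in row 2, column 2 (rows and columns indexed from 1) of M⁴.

211

Characteristic polynomial: μ^2 - μ - 6 = (μ - 3)(μ + 2), so the eigenvalues are -2, 3.
μ=3: eigenvector (-1, 1).
μ=-2: eigenvector (3, -2).
P = [[-1, 3], [1, -2]], D = diag(3, -2), P⁻¹ = [[2, 3], [1, 1]].
M⁴ = P·diag(81, 16)·P⁻¹ = [[-114, -195], [130, 211]].
The requested entry is 211.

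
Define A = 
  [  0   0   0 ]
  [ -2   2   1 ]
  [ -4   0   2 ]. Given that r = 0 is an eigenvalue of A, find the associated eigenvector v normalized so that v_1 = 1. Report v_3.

2

A = [[0, 0, 0], [-2, 2, 1], [-4, 0, 2]].
Solving (A)v = 0 gives the eigenspace spanned by (1, 0, 2).
With v_1 = 1, v = (1, 0, 2), so v_3 = 2.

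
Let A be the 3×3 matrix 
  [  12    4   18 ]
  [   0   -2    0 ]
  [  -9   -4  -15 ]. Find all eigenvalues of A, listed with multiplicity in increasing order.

Characteristic polynomial: p(t) = t^3 + 5t^2 - 12t - 36 = (t - 3)(t + 2)(t + 6).
Roots (with multiplicity): -6, -2, 3.

-6, -2, 3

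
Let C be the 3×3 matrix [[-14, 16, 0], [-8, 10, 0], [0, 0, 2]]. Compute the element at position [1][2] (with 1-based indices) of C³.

448

Characteristic polynomial: λ^3 + 2λ^2 - 20λ + 24 = (λ - 2)^2(λ + 6), so the eigenvalues are -6, 2, 2.
λ=2: eigenvector (1, 1, 0).
λ=-6: eigenvector (-2, -1, 0).
λ=2: eigenvector (0, 0, 1).
P = [[1, -2, 0], [1, -1, 0], [0, 0, 1]], D = diag(2, -6, 2), P⁻¹ = [[-1, 2, 0], [-1, 1, 0], [0, 0, 1]].
C³ = P·diag(8, -216, 8)·P⁻¹ = [[-440, 448, 0], [-224, 232, 0], [0, 0, 8]].
The requested entry is 448.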